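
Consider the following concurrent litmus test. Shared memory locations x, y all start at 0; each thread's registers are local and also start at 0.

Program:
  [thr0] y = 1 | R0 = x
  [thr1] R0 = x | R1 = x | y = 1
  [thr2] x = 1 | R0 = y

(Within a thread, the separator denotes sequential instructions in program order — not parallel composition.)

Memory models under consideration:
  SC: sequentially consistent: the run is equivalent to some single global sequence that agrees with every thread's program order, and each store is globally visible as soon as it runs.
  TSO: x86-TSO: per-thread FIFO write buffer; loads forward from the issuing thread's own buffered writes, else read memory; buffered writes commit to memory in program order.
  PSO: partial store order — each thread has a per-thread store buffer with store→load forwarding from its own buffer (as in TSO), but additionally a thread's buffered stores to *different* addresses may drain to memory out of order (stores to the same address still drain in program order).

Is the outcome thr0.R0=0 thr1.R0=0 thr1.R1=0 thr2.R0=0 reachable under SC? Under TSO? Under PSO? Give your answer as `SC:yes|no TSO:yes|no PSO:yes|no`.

outcome vector order: (thr0.R0,thr1.R0,thr1.R1,thr2.R0)
under SC → 0001 0011 0111 1000 1001 1010 1011 1110 1111
under TSO → 0000 0001 0010 0011 0110 0111 1000 1001 1010 1011 1110 1111
under PSO → 0000 0001 0010 0011 0110 0111 1000 1001 1010 1011 1110 1111
target 0000 ∈ {TSO,PSO}

SC:no TSO:yes PSO:yes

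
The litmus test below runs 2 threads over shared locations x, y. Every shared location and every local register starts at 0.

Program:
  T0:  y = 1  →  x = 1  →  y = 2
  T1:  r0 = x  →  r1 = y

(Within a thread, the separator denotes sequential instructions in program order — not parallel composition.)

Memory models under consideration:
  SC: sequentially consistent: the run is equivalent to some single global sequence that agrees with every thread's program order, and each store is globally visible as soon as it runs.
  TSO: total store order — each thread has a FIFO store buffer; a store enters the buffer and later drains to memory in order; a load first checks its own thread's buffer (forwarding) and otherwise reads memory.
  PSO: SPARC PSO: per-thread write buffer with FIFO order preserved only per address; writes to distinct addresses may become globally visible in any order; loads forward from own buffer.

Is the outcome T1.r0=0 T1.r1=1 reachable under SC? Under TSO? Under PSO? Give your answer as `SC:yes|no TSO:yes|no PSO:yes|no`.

SC:yes TSO:yes PSO:yes

outcome vector order: (T1.r0,T1.r1)
SC: 5 outcomes — {00, 01, 02, 11, 12}
TSO: 5 outcomes — {00, 01, 02, 11, 12}
PSO: 6 outcomes — {00, 01, 02, 10, 11, 12}
target 01 ∈ {SC,TSO,PSO}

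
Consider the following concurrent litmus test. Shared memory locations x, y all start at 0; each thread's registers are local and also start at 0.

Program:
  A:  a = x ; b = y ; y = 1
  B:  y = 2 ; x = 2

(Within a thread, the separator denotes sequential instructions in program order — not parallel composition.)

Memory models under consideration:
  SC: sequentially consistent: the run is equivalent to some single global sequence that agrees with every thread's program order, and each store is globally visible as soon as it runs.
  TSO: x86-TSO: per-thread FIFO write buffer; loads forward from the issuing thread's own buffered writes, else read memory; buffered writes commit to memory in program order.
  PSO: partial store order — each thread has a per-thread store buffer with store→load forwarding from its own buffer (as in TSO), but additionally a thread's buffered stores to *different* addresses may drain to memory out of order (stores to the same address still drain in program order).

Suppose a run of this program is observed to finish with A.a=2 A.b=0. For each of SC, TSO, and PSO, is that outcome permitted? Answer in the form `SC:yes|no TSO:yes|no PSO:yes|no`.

outcome vector order: (A.a,A.b)
[SC] allowed = {00; 02; 22}
[TSO] allowed = {00; 02; 22}
[PSO] allowed = {00; 02; 20; 22}
target 20 ∈ {PSO}

SC:no TSO:no PSO:yes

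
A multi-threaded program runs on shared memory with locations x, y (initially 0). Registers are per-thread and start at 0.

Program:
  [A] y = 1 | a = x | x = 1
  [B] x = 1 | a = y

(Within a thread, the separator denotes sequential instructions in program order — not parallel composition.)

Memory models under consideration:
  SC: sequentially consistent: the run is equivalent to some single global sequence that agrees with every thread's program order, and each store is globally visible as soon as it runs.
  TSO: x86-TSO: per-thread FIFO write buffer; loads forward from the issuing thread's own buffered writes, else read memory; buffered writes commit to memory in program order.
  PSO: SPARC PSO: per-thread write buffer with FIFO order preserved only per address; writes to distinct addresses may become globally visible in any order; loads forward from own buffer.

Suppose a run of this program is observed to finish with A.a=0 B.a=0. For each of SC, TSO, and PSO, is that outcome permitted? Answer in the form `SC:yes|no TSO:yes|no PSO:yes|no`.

SC:no TSO:yes PSO:yes

outcome vector order: (A.a,B.a)
SC (3): (0,1); (1,0); (1,1)
TSO (4): (0,0); (0,1); (1,0); (1,1)
PSO (4): (0,0); (0,1); (1,0); (1,1)
target (0,0) ∈ {TSO,PSO}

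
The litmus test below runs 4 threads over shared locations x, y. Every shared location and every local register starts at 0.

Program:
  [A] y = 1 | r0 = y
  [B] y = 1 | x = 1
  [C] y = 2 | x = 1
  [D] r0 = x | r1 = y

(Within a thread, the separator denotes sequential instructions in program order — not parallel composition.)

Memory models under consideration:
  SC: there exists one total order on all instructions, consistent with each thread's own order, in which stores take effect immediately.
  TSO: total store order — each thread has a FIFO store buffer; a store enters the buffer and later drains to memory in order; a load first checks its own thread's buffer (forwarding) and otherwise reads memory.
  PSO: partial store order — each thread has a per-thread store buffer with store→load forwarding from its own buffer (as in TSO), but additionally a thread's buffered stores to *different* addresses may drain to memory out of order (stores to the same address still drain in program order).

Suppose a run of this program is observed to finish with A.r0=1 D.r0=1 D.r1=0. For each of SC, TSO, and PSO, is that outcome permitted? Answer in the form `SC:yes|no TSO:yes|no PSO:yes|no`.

outcome vector order: (A.r0,D.r0,D.r1)
[SC] allowed = {100, 101, 102, 111, 112, 200, 201, 202, 211, 212}
[TSO] allowed = {100, 101, 102, 111, 112, 200, 201, 202, 211, 212}
[PSO] allowed = {100, 101, 102, 110, 111, 112, 200, 201, 202, 210, 211, 212}
target 110 ∈ {PSO}

SC:no TSO:no PSO:yes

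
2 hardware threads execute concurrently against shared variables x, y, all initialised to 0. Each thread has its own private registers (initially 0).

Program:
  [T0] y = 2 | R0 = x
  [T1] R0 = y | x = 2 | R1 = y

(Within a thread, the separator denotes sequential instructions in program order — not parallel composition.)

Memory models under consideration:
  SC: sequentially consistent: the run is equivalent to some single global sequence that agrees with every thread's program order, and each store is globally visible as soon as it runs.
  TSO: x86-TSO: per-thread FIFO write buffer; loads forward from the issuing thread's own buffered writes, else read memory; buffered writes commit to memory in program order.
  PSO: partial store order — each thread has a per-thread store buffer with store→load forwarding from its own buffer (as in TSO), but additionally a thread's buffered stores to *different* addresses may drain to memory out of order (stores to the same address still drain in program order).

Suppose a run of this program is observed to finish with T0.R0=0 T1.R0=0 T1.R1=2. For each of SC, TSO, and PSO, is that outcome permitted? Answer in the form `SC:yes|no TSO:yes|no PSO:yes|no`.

outcome vector order: (T0.R0,T1.R0,T1.R1)
SC: 5 outcomes — {0/0/2 0/2/2 2/0/0 2/0/2 2/2/2}
TSO: 6 outcomes — {0/0/0 0/0/2 0/2/2 2/0/0 2/0/2 2/2/2}
PSO: 6 outcomes — {0/0/0 0/0/2 0/2/2 2/0/0 2/0/2 2/2/2}
target 0/0/2 ∈ {SC,TSO,PSO}

SC:yes TSO:yes PSO:yes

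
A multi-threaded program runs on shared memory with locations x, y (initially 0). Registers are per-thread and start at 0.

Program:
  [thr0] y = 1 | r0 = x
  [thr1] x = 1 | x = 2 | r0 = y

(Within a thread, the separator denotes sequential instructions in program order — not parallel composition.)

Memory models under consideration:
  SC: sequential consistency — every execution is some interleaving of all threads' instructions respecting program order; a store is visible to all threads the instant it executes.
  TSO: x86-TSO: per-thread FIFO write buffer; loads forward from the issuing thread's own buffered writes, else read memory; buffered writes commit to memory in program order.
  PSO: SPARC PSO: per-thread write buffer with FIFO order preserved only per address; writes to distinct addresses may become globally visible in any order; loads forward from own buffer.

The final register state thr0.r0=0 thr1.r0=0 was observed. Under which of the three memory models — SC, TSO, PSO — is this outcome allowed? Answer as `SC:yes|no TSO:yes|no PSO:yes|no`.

outcome vector order: (thr0.r0,thr1.r0)
[SC] allowed = {0/1; 1/1; 2/0; 2/1}
[TSO] allowed = {0/0; 0/1; 1/0; 1/1; 2/0; 2/1}
[PSO] allowed = {0/0; 0/1; 1/0; 1/1; 2/0; 2/1}
target 0/0 ∈ {TSO,PSO}

SC:no TSO:yes PSO:yes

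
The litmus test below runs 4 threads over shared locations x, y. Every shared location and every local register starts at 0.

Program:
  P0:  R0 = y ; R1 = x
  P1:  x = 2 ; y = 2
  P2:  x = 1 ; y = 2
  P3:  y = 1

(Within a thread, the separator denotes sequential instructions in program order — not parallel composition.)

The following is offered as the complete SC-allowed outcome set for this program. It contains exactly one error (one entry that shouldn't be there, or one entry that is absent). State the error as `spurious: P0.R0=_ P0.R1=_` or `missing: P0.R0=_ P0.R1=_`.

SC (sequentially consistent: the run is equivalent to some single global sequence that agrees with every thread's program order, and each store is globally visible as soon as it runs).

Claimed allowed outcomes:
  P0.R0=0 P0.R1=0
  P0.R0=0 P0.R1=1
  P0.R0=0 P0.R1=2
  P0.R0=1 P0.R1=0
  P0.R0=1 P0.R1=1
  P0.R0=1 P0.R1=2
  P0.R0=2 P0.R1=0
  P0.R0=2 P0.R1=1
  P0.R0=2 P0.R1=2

spurious: P0.R0=2 P0.R1=0

outcome vector order: (P0.R0,P0.R1)
SC: 8 outcomes — {0/0, 0/1, 0/2, 1/0, 1/1, 1/2, 2/1, 2/2}
claimed∖SC = {2/0}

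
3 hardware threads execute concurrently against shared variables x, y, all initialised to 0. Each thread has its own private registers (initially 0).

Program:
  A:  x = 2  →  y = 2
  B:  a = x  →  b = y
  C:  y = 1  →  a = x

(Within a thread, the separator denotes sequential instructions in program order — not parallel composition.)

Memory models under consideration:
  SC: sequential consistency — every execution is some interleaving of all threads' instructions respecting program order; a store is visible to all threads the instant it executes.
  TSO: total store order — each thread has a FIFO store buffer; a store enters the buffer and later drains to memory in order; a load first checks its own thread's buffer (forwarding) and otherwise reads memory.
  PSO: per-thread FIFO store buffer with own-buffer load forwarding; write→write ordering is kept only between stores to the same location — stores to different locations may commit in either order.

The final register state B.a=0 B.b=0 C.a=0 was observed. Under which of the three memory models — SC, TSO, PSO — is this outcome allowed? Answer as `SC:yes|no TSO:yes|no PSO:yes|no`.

SC:yes TSO:yes PSO:yes

outcome vector order: (B.a,B.b,C.a)
SC: 11 outcomes — {(0,0,0); (0,0,2); (0,1,0); (0,1,2); (0,2,0); (0,2,2); (2,0,2); (2,1,0); (2,1,2); (2,2,0); (2,2,2)}
TSO: 12 outcomes — {(0,0,0); (0,0,2); (0,1,0); (0,1,2); (0,2,0); (0,2,2); (2,0,0); (2,0,2); (2,1,0); (2,1,2); (2,2,0); (2,2,2)}
PSO: 12 outcomes — {(0,0,0); (0,0,2); (0,1,0); (0,1,2); (0,2,0); (0,2,2); (2,0,0); (2,0,2); (2,1,0); (2,1,2); (2,2,0); (2,2,2)}
target (0,0,0) ∈ {SC,TSO,PSO}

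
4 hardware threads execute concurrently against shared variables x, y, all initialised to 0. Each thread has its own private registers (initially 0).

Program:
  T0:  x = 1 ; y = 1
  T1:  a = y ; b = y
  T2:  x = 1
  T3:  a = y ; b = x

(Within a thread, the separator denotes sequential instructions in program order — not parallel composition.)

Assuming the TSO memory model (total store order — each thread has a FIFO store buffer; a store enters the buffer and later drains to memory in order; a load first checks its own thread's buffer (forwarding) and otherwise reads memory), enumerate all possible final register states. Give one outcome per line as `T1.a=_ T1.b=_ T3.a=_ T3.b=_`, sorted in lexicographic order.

outcome vector order: (T1.a,T1.b,T3.a,T3.b)
|TSO outcomes| = 9

T1.a=0 T1.b=0 T3.a=0 T3.b=0
T1.a=0 T1.b=0 T3.a=0 T3.b=1
T1.a=0 T1.b=0 T3.a=1 T3.b=1
T1.a=0 T1.b=1 T3.a=0 T3.b=0
T1.a=0 T1.b=1 T3.a=0 T3.b=1
T1.a=0 T1.b=1 T3.a=1 T3.b=1
T1.a=1 T1.b=1 T3.a=0 T3.b=0
T1.a=1 T1.b=1 T3.a=0 T3.b=1
T1.a=1 T1.b=1 T3.a=1 T3.b=1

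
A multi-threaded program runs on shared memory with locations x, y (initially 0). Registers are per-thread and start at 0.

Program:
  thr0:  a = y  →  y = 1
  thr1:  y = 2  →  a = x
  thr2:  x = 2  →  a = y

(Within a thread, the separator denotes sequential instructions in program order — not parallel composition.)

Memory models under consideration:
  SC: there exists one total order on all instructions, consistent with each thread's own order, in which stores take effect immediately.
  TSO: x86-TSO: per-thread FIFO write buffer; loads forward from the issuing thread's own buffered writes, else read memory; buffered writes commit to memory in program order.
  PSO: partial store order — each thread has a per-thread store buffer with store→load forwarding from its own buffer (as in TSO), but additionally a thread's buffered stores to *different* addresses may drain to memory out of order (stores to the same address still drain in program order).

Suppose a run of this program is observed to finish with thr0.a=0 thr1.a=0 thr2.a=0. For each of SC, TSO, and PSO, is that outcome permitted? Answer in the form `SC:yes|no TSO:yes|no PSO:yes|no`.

outcome vector order: (thr0.a,thr1.a,thr2.a)
[SC] allowed = {001 002 020 021 022 201 202 220 221 222}
[TSO] allowed = {000 001 002 020 021 022 200 201 202 220 221 222}
[PSO] allowed = {000 001 002 020 021 022 200 201 202 220 221 222}
target 000 ∈ {TSO,PSO}

SC:no TSO:yes PSO:yes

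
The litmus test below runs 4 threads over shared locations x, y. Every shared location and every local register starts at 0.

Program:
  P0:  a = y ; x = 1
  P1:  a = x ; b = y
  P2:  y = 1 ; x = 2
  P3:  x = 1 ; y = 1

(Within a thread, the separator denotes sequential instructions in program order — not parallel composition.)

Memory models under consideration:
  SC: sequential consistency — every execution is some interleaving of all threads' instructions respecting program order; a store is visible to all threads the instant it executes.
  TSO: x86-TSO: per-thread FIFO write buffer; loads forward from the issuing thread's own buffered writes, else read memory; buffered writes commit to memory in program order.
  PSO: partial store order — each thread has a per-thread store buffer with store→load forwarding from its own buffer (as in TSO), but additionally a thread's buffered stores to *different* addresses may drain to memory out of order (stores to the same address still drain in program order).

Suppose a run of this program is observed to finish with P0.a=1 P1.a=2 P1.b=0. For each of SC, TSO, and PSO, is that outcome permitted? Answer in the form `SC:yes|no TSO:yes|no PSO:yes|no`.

SC:no TSO:no PSO:yes

outcome vector order: (P0.a,P1.a,P1.b)
[SC] allowed = {000, 001, 010, 011, 021, 100, 101, 110, 111, 121}
[TSO] allowed = {000, 001, 010, 011, 021, 100, 101, 110, 111, 121}
[PSO] allowed = {000, 001, 010, 011, 020, 021, 100, 101, 110, 111, 120, 121}
target 120 ∈ {PSO}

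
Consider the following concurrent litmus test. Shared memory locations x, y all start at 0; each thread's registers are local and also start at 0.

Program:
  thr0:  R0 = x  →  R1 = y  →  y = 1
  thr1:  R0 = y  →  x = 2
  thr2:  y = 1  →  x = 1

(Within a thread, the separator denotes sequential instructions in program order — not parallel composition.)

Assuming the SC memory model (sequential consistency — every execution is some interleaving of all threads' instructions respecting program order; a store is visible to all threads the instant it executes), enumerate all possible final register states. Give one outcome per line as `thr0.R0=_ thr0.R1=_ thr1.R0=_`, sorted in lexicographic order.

outcome vector order: (thr0.R0,thr0.R1,thr1.R0)
|SC outcomes| = 9

thr0.R0=0 thr0.R1=0 thr1.R0=0
thr0.R0=0 thr0.R1=0 thr1.R0=1
thr0.R0=0 thr0.R1=1 thr1.R0=0
thr0.R0=0 thr0.R1=1 thr1.R0=1
thr0.R0=1 thr0.R1=1 thr1.R0=0
thr0.R0=1 thr0.R1=1 thr1.R0=1
thr0.R0=2 thr0.R1=0 thr1.R0=0
thr0.R0=2 thr0.R1=1 thr1.R0=0
thr0.R0=2 thr0.R1=1 thr1.R0=1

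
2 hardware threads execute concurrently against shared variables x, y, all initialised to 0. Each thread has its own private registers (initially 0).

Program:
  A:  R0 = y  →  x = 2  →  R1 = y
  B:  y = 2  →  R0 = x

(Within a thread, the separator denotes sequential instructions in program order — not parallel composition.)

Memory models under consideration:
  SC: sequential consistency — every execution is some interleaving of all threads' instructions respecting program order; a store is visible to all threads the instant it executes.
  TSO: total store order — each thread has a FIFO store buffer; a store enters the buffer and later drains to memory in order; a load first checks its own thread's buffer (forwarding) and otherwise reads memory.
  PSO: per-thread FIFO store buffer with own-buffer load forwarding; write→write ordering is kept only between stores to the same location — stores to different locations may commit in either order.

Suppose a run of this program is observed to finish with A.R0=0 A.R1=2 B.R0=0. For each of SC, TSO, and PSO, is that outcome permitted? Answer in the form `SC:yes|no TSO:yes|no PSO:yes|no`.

SC:yes TSO:yes PSO:yes

outcome vector order: (A.R0,A.R1,B.R0)
under SC → (0,0,2), (0,2,0), (0,2,2), (2,2,0), (2,2,2)
under TSO → (0,0,0), (0,0,2), (0,2,0), (0,2,2), (2,2,0), (2,2,2)
under PSO → (0,0,0), (0,0,2), (0,2,0), (0,2,2), (2,2,0), (2,2,2)
target (0,2,0) ∈ {SC,TSO,PSO}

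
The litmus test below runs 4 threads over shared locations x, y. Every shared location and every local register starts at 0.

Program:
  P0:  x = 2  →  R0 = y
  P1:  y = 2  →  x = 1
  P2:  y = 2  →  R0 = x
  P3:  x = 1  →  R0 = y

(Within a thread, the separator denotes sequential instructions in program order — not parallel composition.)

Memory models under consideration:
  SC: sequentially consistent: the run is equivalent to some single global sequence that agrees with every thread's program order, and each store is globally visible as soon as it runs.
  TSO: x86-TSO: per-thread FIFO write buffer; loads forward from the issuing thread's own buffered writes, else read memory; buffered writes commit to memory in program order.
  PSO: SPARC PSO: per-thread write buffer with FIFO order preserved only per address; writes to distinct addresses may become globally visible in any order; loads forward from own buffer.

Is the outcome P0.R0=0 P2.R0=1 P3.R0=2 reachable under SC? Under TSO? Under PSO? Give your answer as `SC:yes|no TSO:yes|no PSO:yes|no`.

outcome vector order: (P0.R0,P2.R0,P3.R0)
[SC] allowed = {0/1/0, 0/1/2, 0/2/0, 0/2/2, 2/0/2, 2/1/0, 2/1/2, 2/2/0, 2/2/2}
[TSO] allowed = {0/0/0, 0/0/2, 0/1/0, 0/1/2, 0/2/0, 0/2/2, 2/0/0, 2/0/2, 2/1/0, 2/1/2, 2/2/0, 2/2/2}
[PSO] allowed = {0/0/0, 0/0/2, 0/1/0, 0/1/2, 0/2/0, 0/2/2, 2/0/0, 2/0/2, 2/1/0, 2/1/2, 2/2/0, 2/2/2}
target 0/1/2 ∈ {SC,TSO,PSO}

SC:yes TSO:yes PSO:yes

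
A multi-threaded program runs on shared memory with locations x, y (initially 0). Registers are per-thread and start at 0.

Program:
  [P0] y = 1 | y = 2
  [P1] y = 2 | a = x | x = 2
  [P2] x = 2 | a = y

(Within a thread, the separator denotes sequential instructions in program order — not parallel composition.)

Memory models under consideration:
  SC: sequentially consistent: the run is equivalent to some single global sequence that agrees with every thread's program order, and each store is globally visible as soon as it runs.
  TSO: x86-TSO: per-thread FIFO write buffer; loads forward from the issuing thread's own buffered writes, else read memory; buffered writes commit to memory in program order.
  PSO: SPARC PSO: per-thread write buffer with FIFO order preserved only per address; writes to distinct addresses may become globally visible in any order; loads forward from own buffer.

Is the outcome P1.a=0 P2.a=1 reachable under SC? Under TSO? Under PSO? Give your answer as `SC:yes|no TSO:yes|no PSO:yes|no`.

outcome vector order: (P1.a,P2.a)
SC: 5 outcomes — {0/1; 0/2; 2/0; 2/1; 2/2}
TSO: 6 outcomes — {0/0; 0/1; 0/2; 2/0; 2/1; 2/2}
PSO: 6 outcomes — {0/0; 0/1; 0/2; 2/0; 2/1; 2/2}
target 0/1 ∈ {SC,TSO,PSO}

SC:yes TSO:yes PSO:yes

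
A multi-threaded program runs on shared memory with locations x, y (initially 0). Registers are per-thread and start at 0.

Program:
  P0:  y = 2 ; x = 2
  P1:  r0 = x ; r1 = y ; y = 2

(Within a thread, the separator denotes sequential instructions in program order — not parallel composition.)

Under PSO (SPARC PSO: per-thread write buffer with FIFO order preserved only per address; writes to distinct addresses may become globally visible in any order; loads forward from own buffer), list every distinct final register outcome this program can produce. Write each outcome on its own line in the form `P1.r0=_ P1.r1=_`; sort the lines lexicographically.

outcome vector order: (P1.r0,P1.r1)
|PSO outcomes| = 4

P1.r0=0 P1.r1=0
P1.r0=0 P1.r1=2
P1.r0=2 P1.r1=0
P1.r0=2 P1.r1=2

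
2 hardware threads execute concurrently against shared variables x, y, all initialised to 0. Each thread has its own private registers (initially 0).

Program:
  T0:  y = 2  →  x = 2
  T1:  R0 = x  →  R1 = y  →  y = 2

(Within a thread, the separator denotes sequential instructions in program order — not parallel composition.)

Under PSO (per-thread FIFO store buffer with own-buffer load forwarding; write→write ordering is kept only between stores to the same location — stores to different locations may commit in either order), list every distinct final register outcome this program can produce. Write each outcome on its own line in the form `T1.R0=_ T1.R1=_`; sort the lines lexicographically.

outcome vector order: (T1.R0,T1.R1)
|PSO outcomes| = 4

T1.R0=0 T1.R1=0
T1.R0=0 T1.R1=2
T1.R0=2 T1.R1=0
T1.R0=2 T1.R1=2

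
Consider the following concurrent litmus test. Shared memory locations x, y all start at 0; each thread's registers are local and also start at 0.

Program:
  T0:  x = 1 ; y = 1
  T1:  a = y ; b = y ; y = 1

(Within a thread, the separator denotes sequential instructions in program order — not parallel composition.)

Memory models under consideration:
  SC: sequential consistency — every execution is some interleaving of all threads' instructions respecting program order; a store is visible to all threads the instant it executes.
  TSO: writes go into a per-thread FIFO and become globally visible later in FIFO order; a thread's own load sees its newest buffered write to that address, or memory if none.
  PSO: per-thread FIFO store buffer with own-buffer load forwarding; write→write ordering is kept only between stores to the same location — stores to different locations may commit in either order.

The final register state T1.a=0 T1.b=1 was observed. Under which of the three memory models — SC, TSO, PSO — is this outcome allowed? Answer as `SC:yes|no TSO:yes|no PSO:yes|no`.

SC:yes TSO:yes PSO:yes

outcome vector order: (T1.a,T1.b)
[SC] allowed = {<0 0>; <0 1>; <1 1>}
[TSO] allowed = {<0 0>; <0 1>; <1 1>}
[PSO] allowed = {<0 0>; <0 1>; <1 1>}
target <0 1> ∈ {SC,TSO,PSO}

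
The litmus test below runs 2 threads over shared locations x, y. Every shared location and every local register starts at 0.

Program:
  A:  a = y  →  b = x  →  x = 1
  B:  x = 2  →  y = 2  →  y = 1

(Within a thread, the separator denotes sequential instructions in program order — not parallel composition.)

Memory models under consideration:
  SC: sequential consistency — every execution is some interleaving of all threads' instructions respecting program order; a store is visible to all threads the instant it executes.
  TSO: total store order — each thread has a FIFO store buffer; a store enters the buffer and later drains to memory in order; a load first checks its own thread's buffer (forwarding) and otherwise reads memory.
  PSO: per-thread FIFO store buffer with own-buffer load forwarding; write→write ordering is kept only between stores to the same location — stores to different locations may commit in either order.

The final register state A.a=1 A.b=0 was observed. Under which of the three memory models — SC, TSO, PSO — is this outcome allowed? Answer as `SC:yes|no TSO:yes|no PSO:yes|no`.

SC:no TSO:no PSO:yes

outcome vector order: (A.a,A.b)
[SC] allowed = {<0 0>, <0 2>, <1 2>, <2 2>}
[TSO] allowed = {<0 0>, <0 2>, <1 2>, <2 2>}
[PSO] allowed = {<0 0>, <0 2>, <1 0>, <1 2>, <2 0>, <2 2>}
target <1 0> ∈ {PSO}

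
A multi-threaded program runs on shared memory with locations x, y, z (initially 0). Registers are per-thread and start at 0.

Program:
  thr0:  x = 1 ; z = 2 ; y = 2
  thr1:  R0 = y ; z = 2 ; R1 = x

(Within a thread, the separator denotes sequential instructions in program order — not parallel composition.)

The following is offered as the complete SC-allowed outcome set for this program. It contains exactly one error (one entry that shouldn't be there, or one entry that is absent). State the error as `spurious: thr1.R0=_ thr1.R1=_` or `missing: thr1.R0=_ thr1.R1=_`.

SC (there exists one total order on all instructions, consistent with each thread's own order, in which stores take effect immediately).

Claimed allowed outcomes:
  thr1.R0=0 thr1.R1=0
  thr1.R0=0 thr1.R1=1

outcome vector order: (thr1.R0,thr1.R1)
SC: 3 outcomes — {<0 0> <0 1> <2 1>}
SC∖claimed = {<2 1>}

missing: thr1.R0=2 thr1.R1=1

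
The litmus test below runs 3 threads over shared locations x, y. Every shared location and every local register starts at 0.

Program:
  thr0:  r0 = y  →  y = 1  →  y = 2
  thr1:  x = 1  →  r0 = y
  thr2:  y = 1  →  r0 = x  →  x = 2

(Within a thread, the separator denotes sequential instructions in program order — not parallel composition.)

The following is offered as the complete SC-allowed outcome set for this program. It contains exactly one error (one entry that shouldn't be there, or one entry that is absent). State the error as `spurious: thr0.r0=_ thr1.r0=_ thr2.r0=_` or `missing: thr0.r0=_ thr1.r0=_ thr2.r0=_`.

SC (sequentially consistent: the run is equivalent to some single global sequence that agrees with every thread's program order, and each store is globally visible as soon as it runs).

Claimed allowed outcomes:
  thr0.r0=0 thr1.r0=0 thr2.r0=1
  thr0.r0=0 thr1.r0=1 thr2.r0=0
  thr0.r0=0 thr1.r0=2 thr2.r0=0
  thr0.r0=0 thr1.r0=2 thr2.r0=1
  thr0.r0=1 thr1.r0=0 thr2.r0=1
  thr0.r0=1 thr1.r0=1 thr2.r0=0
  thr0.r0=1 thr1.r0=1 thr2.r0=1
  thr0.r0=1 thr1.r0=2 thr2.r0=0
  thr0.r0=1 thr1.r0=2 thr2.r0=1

outcome vector order: (thr0.r0,thr1.r0,thr2.r0)
SC (10): 001, 010, 011, 020, 021, 101, 110, 111, 120, 121
SC∖claimed = {011}

missing: thr0.r0=0 thr1.r0=1 thr2.r0=1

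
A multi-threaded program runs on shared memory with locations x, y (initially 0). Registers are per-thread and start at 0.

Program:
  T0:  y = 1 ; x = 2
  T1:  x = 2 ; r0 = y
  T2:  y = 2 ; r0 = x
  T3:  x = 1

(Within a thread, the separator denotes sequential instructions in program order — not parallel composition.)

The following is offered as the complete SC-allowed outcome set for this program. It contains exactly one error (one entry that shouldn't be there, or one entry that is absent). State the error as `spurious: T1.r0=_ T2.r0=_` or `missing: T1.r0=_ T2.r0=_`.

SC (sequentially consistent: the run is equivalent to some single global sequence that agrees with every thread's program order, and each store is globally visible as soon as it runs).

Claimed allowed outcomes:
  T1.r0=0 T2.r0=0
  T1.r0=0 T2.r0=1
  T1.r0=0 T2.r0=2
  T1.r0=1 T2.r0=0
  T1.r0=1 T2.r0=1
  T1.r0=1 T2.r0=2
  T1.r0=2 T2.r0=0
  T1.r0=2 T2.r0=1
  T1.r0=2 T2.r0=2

outcome vector order: (T1.r0,T2.r0)
SC: 8 outcomes — {0/1, 0/2, 1/0, 1/1, 1/2, 2/0, 2/1, 2/2}
claimed∖SC = {0/0}

spurious: T1.r0=0 T2.r0=0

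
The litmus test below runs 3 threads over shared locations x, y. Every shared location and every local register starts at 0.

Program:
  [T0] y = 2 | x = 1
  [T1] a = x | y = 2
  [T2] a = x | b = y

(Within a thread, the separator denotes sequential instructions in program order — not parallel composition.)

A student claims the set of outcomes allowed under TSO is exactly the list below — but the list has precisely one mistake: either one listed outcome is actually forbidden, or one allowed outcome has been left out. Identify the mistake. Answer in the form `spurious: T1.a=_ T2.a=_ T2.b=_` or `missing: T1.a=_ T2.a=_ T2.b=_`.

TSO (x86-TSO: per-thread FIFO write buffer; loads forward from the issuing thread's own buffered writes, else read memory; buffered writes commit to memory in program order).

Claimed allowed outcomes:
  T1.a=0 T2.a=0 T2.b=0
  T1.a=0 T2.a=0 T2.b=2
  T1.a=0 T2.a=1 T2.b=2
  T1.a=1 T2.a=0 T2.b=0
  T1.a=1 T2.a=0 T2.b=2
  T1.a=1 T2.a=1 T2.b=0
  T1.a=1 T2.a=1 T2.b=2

spurious: T1.a=1 T2.a=1 T2.b=0

outcome vector order: (T1.a,T2.a,T2.b)
[TSO] allowed = {000 002 012 100 102 112}
claimed∖TSO = {110}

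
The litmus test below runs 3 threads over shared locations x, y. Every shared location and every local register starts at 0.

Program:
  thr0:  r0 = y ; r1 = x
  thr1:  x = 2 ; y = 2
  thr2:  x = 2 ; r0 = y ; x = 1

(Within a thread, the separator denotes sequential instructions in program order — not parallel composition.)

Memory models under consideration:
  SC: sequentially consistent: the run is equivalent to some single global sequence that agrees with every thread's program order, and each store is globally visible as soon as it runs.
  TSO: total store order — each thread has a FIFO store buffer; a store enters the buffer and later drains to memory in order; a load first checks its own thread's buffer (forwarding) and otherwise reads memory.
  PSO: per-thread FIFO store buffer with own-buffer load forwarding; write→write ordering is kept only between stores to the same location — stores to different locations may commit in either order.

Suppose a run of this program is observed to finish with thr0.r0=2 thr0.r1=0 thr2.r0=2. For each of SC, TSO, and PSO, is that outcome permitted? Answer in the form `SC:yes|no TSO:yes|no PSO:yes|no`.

SC:no TSO:no PSO:yes

outcome vector order: (thr0.r0,thr0.r1,thr2.r0)
SC (10): 000; 002; 010; 012; 020; 022; 210; 212; 220; 222
TSO (10): 000; 002; 010; 012; 020; 022; 210; 212; 220; 222
PSO (12): 000; 002; 010; 012; 020; 022; 200; 202; 210; 212; 220; 222
target 202 ∈ {PSO}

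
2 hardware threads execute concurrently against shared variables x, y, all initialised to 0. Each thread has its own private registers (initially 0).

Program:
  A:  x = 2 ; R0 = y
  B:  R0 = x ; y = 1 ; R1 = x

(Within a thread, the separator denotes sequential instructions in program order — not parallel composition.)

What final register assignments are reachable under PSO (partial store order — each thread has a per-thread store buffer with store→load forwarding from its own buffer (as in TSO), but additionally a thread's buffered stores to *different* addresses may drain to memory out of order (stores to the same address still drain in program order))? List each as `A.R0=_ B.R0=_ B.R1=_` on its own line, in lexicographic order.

A.R0=0 B.R0=0 B.R1=0
A.R0=0 B.R0=0 B.R1=2
A.R0=0 B.R0=2 B.R1=2
A.R0=1 B.R0=0 B.R1=0
A.R0=1 B.R0=0 B.R1=2
A.R0=1 B.R0=2 B.R1=2

outcome vector order: (A.R0,B.R0,B.R1)
|PSO outcomes| = 6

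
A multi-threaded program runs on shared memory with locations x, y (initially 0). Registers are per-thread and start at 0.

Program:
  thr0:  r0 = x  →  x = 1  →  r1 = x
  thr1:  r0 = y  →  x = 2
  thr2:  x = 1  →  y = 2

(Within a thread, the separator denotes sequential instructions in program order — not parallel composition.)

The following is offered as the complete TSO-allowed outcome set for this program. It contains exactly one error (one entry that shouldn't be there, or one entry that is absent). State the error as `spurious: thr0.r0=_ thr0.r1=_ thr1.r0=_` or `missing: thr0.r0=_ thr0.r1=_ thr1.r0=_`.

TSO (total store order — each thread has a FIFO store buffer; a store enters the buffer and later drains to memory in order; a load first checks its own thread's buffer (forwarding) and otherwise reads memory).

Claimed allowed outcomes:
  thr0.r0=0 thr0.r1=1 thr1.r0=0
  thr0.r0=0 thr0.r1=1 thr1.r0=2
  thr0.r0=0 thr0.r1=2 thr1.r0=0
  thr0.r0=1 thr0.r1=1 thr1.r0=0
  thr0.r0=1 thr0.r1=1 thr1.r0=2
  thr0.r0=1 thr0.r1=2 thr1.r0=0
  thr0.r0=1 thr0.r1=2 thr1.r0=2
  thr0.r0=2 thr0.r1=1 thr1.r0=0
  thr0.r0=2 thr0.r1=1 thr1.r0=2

missing: thr0.r0=0 thr0.r1=2 thr1.r0=2

outcome vector order: (thr0.r0,thr0.r1,thr1.r0)
[TSO] allowed = {<0 1 0>; <0 1 2>; <0 2 0>; <0 2 2>; <1 1 0>; <1 1 2>; <1 2 0>; <1 2 2>; <2 1 0>; <2 1 2>}
TSO∖claimed = {<0 2 2>}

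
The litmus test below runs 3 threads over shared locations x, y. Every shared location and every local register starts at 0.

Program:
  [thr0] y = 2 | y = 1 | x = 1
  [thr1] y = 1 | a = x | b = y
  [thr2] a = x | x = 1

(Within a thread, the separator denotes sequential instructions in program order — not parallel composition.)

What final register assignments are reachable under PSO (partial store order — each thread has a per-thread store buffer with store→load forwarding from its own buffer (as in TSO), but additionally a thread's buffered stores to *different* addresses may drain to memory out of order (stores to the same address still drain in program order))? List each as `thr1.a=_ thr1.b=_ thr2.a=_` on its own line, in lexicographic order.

thr1.a=0 thr1.b=1 thr2.a=0
thr1.a=0 thr1.b=1 thr2.a=1
thr1.a=0 thr1.b=2 thr2.a=0
thr1.a=0 thr1.b=2 thr2.a=1
thr1.a=1 thr1.b=1 thr2.a=0
thr1.a=1 thr1.b=1 thr2.a=1
thr1.a=1 thr1.b=2 thr2.a=0
thr1.a=1 thr1.b=2 thr2.a=1

outcome vector order: (thr1.a,thr1.b,thr2.a)
|PSO outcomes| = 8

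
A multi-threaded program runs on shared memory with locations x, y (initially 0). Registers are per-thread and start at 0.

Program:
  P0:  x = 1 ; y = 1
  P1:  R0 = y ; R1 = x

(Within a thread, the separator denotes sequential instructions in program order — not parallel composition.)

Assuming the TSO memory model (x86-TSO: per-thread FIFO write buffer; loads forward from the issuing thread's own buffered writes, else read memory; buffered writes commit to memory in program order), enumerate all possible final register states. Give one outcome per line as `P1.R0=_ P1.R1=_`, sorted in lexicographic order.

outcome vector order: (P1.R0,P1.R1)
|TSO outcomes| = 3

P1.R0=0 P1.R1=0
P1.R0=0 P1.R1=1
P1.R0=1 P1.R1=1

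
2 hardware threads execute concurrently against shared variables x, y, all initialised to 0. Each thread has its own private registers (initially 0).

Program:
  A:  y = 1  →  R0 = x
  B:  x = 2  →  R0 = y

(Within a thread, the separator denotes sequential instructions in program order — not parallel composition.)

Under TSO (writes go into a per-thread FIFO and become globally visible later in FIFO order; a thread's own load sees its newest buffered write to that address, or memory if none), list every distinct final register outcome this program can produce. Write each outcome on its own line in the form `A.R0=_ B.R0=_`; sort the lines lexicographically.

A.R0=0 B.R0=0
A.R0=0 B.R0=1
A.R0=2 B.R0=0
A.R0=2 B.R0=1

outcome vector order: (A.R0,B.R0)
|TSO outcomes| = 4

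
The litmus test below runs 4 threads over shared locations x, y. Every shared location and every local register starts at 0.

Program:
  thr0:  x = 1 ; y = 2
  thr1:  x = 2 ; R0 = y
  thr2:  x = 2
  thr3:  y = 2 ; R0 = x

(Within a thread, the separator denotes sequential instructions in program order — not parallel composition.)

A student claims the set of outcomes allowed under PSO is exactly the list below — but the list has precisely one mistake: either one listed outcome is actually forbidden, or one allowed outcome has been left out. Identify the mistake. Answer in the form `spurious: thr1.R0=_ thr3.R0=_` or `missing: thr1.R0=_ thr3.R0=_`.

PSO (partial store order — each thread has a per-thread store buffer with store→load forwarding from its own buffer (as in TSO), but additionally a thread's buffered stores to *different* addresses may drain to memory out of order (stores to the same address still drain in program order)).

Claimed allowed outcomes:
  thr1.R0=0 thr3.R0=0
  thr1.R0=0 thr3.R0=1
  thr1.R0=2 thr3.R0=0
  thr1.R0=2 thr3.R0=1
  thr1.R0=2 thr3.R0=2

missing: thr1.R0=0 thr3.R0=2

outcome vector order: (thr1.R0,thr3.R0)
PSO: 6 outcomes — {(0,0); (0,1); (0,2); (2,0); (2,1); (2,2)}
PSO∖claimed = {(0,2)}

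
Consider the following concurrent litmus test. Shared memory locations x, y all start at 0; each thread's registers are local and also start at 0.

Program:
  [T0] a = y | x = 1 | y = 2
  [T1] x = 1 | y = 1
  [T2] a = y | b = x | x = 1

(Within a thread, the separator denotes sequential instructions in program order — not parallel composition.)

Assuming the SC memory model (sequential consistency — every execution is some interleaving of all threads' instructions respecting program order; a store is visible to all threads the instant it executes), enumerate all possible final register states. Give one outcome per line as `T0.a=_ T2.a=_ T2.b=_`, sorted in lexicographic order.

outcome vector order: (T0.a,T2.a,T2.b)
|SC outcomes| = 8

T0.a=0 T2.a=0 T2.b=0
T0.a=0 T2.a=0 T2.b=1
T0.a=0 T2.a=1 T2.b=1
T0.a=0 T2.a=2 T2.b=1
T0.a=1 T2.a=0 T2.b=0
T0.a=1 T2.a=0 T2.b=1
T0.a=1 T2.a=1 T2.b=1
T0.a=1 T2.a=2 T2.b=1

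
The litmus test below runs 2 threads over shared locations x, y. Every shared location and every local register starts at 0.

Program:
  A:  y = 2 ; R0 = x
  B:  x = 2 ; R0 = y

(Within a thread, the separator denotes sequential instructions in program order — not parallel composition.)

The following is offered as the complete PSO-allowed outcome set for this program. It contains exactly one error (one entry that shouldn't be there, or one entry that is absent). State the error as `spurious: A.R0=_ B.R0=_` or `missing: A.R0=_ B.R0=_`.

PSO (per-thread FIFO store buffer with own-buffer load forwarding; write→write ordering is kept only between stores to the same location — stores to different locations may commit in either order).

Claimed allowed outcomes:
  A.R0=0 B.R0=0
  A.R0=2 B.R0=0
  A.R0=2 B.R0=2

missing: A.R0=0 B.R0=2

outcome vector order: (A.R0,B.R0)
PSO: 4 outcomes — {(0,0) (0,2) (2,0) (2,2)}
PSO∖claimed = {(0,2)}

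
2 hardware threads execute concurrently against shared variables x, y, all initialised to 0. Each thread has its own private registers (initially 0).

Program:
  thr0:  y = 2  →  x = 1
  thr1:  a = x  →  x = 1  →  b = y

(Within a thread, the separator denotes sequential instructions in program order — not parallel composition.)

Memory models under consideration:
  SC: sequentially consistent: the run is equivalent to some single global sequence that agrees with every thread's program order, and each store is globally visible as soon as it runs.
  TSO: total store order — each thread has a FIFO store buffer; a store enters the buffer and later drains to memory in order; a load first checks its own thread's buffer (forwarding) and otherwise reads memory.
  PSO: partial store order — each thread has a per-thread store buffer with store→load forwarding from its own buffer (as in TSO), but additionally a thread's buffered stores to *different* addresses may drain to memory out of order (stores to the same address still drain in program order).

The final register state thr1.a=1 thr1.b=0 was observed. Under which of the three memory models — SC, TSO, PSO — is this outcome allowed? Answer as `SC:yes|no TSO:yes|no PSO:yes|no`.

SC:no TSO:no PSO:yes

outcome vector order: (thr1.a,thr1.b)
SC (3): 00, 02, 12
TSO (3): 00, 02, 12
PSO (4): 00, 02, 10, 12
target 10 ∈ {PSO}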